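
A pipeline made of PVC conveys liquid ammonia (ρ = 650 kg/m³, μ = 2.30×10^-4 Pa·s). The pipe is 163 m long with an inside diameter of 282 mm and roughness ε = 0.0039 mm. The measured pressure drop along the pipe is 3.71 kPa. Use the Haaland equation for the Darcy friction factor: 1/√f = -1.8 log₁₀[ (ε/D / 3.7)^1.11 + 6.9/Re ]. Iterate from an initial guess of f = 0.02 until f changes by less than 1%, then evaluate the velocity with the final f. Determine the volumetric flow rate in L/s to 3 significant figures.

Rearranging Darcy-Weisbach: V = √(2·ΔP·D/(f·L·ρ)). With ε/D = 3.9e-06/0.282 = 1.38e-05, iterate starting from f = 0.02:
  f = 0.02 → V = √(2·3710·0.282/(0.02·163·650)) = 0.9937 m/s; Re = ρVD/μ = 7.919e+05; f → 0.01227
  f = 0.01227 → V = 1.269 m/s; Re = 1.011e+06; f → 0.01182
  f = 0.01182 → V = 1.293 m/s; Re = 1.03e+06; f → 0.01179
Converged (Δf/f < 1%). With the final f = 0.01179: V = √(2·3710·0.282/(0.01179·163·650)) = 1.294 m/s.
Q = V·A = 1.294·(π/4·0.282²) = 0.08084 m³/s = 80.8 L/s.

Q ≈ 80.8 L/s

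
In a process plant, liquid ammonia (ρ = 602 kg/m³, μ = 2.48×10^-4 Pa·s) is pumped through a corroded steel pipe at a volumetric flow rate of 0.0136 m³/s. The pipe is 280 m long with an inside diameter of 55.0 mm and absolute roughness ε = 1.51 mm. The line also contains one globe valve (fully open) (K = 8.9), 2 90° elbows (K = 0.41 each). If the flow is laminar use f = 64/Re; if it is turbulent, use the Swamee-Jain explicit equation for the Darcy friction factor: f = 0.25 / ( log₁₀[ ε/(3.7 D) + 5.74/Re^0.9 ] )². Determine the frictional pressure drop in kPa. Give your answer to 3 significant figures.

ΔP ≈ 2870 kPa

Cross-sectional area A = πD²/4 = π(0.055)²/4 = 0.002376 m²; mean velocity V = Q/A = 0.0136/0.002376 = 5.724 m/s.
Reynolds number Re = ρVD/μ = 602 · 5.724 · 0.055 / 0.000248 = 7.642e+05.
Re > 4000 → turbulent. Relative roughness ε/D = 0.00151/0.055 = 0.0275. Swamee-Jain: f = 0.25/(log₁₀[0.0275/3.7 + 5.74/7.642e+05^0.9])² = 0.25/(log₁₀[0.00742 + 2.91e-05])² = 0.25/(-2.128)² = 0.05521.
Total minor-loss coefficient ΣK = 1·8.9 + 2·0.41 = 9.72.
ΔP = [f·L/D + ΣK]·(ρV²/2) = [0.05521·280/0.055 + 9.72]·(602·5.724²/2) = [281.1 + 9.72]·9863 = 2.868e+06 Pa.
ΔP = 2.868e+06 Pa = 2870 kPa.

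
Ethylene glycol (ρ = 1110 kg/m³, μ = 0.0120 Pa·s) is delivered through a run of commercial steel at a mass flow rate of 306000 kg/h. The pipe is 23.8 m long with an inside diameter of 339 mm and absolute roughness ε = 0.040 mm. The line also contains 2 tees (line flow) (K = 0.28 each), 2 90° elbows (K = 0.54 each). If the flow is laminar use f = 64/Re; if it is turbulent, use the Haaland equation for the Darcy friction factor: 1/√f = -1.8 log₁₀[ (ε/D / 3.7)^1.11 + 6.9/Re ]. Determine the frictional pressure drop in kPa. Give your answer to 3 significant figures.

ΔP ≈ 1.33 kPa

ṁ = 306000 kg/h = 306000/3600 = 85 kg/s.
A = πD²/4 = π(0.339)²/4 = 0.09026 m²; mean velocity V = ṁ/(ρA) = 85/(1110 · 0.09026) = 0.8484 m/s.
Reynolds number Re = ρVD/μ = 1110 · 0.8484 · 0.339 / 0.012 = 2.66e+04.
Re > 4000 → turbulent. Relative roughness ε/D = 4e-05/0.339 = 0.000118. Haaland: 1/√f = -1.8 log₁₀[(0.000118/3.7)^1.11 + 6.9/2.66e+04] = -1.8 log₁₀[1.02e-05 + 0.000259] = 6.425, so f = 0.02423.
Total minor-loss coefficient ΣK = 2·0.28 + 2·0.54 = 1.64.
ΔP = [f·L/D + ΣK]·(ρV²/2) = [0.02423·23.8/0.339 + 1.64]·(1110·0.8484²/2) = [1.701 + 1.64]·399.5 = 1335 Pa.
ΔP = 1335 Pa = 1.33 kPa.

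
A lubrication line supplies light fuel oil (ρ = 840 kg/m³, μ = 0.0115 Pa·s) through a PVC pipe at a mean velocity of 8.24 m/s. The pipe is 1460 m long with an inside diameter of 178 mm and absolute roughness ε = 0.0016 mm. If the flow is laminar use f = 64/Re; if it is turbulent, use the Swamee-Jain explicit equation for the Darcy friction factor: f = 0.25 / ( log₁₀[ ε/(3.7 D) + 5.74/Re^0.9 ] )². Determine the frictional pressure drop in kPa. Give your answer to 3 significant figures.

ΔP ≈ 4130 kPa

Reynolds number Re = ρVD/μ = 840 · 8.24 · 0.178 / 0.0115 = 1.071e+05.
Re > 4000 → turbulent. Relative roughness ε/D = 1.6e-06/0.178 = 8.99e-06. Swamee-Jain: f = 0.25/(log₁₀[8.99e-06/3.7 + 5.74/1.071e+05^0.9])² = 0.25/(log₁₀[2.43e-06 + 0.000171])² = 0.25/(-3.762)² = 0.01767.
Darcy-Weisbach: ΔP = f(L/D)(ρV²/2) = 0.01767·(1460/0.178)·(840·8.24²/2) = 0.01767·8202·2.852e+04 = 4.132e+06 Pa.
ΔP = 4.132e+06 Pa = 4130 kPa.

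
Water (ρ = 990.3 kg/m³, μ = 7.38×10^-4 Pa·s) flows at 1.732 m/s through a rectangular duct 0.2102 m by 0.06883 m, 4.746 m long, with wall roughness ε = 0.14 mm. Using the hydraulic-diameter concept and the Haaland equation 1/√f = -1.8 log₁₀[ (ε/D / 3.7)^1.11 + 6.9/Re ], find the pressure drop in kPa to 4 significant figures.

ΔP ≈ 1.499 kPa

Hydraulic diameter D_h = 4A/P = 4·(0.2102·0.06883)/(2·(0.2102+0.06883)) = 0.05787/0.5581 = 0.1037 m.
Re = ρVD_h/μ = 990.3·1.732·0.1037/0.000738 = 2.41e+05.
ε/D_h = 0.00014/0.1037 = 0.00135; Haaland gives 1/√f = -1.8 log₁₀[0.000153+2.86e-05] = 6.735, so f = 0.02205.
ΔP = f(L/D_h)(ρV²/2) = 0.02205·4.746/0.1037·1485 = 1499 Pa.
ΔP = 1.499 kPa.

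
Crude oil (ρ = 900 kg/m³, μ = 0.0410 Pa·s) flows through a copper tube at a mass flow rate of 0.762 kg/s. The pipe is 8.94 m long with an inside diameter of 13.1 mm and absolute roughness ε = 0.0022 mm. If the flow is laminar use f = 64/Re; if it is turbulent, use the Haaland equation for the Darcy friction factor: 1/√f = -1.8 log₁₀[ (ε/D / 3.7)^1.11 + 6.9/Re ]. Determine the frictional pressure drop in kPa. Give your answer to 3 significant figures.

ΔP ≈ 429 kPa

A = πD²/4 = π(0.0131)²/4 = 0.0001348 m²; mean velocity V = ṁ/(ρA) = 0.762/(900 · 0.0001348) = 6.282 m/s.
Reynolds number Re = ρVD/μ = 900 · 6.282 · 0.0131 / 0.041 = 1806.
Re < 2300 → laminar flow, so f = 64/Re = 64/1806 = 0.03543 (the turbulent correlation is not needed).
Darcy-Weisbach: ΔP = f(L/D)(ρV²/2) = 0.03543·(8.94/0.0131)·(900·6.282²/2) = 0.03543·682.4·1.776e+04 = 4.293e+05 Pa.
ΔP = 4.293e+05 Pa = 429 kPa.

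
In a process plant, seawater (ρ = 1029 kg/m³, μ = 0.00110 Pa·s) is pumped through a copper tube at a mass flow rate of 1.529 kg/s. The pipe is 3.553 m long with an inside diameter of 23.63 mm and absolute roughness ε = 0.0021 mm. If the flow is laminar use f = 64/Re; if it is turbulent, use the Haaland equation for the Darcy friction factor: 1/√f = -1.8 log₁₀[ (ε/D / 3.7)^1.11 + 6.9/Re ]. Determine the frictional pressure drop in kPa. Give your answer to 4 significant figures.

ΔP ≈ 17.12 kPa

A = πD²/4 = π(0.02363)²/4 = 0.0004385 m²; mean velocity V = ṁ/(ρA) = 1.529/(1029 · 0.0004385) = 3.388 m/s.
Reynolds number Re = ρVD/μ = 1029 · 3.388 · 0.02363 / 0.0011 = 7.49e+04.
Re > 4000 → turbulent. Relative roughness ε/D = 2.1e-06/0.02363 = 8.89e-05. Haaland: 1/√f = -1.8 log₁₀[(8.89e-05/3.7)^1.11 + 6.9/7.49e+04] = -1.8 log₁₀[7.45e-06 + 9.21e-05] = 7.203, so f = 0.01927.
Darcy-Weisbach: ΔP = f(L/D)(ρV²/2) = 0.01927·(3.553/0.02363)·(1029·3.388²/2) = 0.01927·150.4·5907 = 1.712e+04 Pa.
ΔP = 1.712e+04 Pa = 17.12 kPa.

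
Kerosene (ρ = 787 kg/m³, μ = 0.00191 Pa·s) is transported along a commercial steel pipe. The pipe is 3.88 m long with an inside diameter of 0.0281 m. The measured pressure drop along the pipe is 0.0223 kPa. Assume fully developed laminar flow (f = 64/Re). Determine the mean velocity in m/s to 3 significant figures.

V ≈ 0.0743 m/s

For laminar flow, f = 64/Re with Re = ρVD/μ, so Darcy-Weisbach reduces to ΔP = 32μLV/D². Solving for V: V = ΔP·D²/(32μL) = 22.3·(0.0281)²/(32·0.00191·3.88) = 0.07425 m/s.
Check: Re = ρVD/μ = 787·0.07425·0.0281/0.00191 = 859.7 < 2300, so the laminar assumption holds.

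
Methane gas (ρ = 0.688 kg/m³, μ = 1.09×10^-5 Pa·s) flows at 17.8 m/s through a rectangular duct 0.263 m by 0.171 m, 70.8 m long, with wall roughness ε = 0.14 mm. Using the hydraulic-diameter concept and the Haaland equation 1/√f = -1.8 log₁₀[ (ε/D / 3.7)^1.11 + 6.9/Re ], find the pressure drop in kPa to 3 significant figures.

Hydraulic diameter D_h = 4A/P = 4·(0.263·0.171)/(2·(0.263+0.171)) = 0.1799/0.868 = 0.2072 m.
Re = ρVD_h/μ = 0.688·17.8·0.2072/1.09e-05 = 2.328e+05.
ε/D_h = 0.00014/0.2072 = 0.000676; Haaland gives 1/√f = -1.8 log₁₀[7.08e-05+2.96e-05] = 7.196, so f = 0.01931.
ΔP = f(L/D_h)(ρV²/2) = 0.01931·70.8/0.2072·109 = 719 Pa.
ΔP = 0.719 kPa.

ΔP ≈ 0.719 kPa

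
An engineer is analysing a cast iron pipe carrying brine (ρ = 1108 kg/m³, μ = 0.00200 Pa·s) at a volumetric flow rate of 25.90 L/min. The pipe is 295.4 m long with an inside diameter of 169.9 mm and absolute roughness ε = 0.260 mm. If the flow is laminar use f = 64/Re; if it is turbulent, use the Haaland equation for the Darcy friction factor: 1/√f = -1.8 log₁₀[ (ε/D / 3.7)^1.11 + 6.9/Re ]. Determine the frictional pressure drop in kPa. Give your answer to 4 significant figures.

ΔP ≈ 0.01247 kPa

Q = 25.90 L/min = 25.90/60000 = 0.0004317 m³/s.
Cross-sectional area A = πD²/4 = π(0.1699)²/4 = 0.02267 m²; mean velocity V = Q/A = 0.0004317/0.02267 = 0.01904 m/s.
Reynolds number Re = ρVD/μ = 1108 · 0.01904 · 0.1699 / 0.002 = 1792.
Re < 2300 → laminar flow, so f = 64/Re = 64/1792 = 0.03571 (the turbulent correlation is not needed).
Darcy-Weisbach: ΔP = f(L/D)(ρV²/2) = 0.03571·(295.4/0.1699)·(1108·0.01904²/2) = 0.03571·1739·0.2008 = 12.47 Pa.
ΔP = 12.47 Pa = 0.01247 kPa.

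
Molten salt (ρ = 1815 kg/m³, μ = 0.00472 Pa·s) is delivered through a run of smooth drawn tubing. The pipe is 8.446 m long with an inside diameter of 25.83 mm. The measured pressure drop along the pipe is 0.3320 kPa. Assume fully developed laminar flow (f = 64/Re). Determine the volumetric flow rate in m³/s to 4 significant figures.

For laminar flow, f = 64/Re with Re = ρVD/μ, so Darcy-Weisbach reduces to ΔP = 32μLV/D². Solving for V: V = ΔP·D²/(32μL) = 332·(0.02583)²/(32·0.00472·8.446) = 0.1736 m/s.
Check: Re = ρVD/μ = 1815·0.1736·0.02583/0.00472 = 1725 < 2300, so the laminar assumption holds.
Q = V·A = 0.1736·(π/4·0.02583²) = 9.099e-05 m³/s = 9.099×10^-5 m³/s.

Q ≈ 9.099×10^-5 m³/s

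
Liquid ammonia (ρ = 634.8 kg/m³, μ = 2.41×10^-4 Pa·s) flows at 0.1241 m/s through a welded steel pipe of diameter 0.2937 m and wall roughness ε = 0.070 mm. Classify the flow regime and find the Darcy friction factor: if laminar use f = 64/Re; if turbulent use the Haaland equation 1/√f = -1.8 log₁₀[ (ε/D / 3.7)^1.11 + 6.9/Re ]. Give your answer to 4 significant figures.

Re = ρVD/μ = 634.8·0.1241·0.2937/0.000241 = 9.601e+04.
Re > 4000 → turbulent. ε/D = 7e-05/0.2937 = 0.000238; Haaland: 1/√f = -1.8 log₁₀[2.23e-05 + 7.19e-05] = 7.247, so f = 0.01904.

f ≈ 0.01904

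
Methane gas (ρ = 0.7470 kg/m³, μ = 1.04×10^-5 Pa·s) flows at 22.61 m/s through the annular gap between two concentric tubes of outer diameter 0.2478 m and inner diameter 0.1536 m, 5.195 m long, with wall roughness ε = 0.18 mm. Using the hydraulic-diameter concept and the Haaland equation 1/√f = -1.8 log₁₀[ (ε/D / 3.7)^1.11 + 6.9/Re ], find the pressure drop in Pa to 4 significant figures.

Hydraulic diameter D_h = 4A/P = D_o - D_i = 0.2478 - 0.1536 = 0.0942 m.
Re = ρVD_h/μ = 0.747·22.61·0.0942/1.04e-05 = 1.53e+05.
ε/D_h = 0.00018/0.0942 = 0.00191; Haaland gives 1/√f = -1.8 log₁₀[0.000225+4.51e-05] = 6.424, so f = 0.02423.
ΔP = f(L/D_h)(ρV²/2) = 0.02423·5.195/0.0942·190.9 = 255.1 Pa.

ΔP ≈ 255.1 Pa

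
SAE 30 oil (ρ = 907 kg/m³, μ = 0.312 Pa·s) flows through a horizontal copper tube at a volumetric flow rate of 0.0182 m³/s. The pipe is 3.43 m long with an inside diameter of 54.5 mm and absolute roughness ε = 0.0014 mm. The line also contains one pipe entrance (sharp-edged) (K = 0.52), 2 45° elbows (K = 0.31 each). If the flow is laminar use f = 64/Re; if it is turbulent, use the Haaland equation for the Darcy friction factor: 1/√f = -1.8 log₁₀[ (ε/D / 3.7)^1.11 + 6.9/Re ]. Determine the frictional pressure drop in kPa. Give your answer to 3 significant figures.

ΔP ≈ 121 kPa

Cross-sectional area A = πD²/4 = π(0.0545)²/4 = 0.002333 m²; mean velocity V = Q/A = 0.0182/0.002333 = 7.802 m/s.
Reynolds number Re = ρVD/μ = 907 · 7.802 · 0.0545 / 0.312 = 1236.
Re < 2300 → laminar flow, so f = 64/Re = 64/1236 = 0.05178 (the turbulent correlation is not needed).
Total minor-loss coefficient ΣK = 1·0.52 + 2·0.31 = 1.14.
ΔP = [f·L/D + ΣK]·(ρV²/2) = [0.05178·3.43/0.0545 + 1.14]·(907·7.802²/2) = [3.259 + 1.14]·2.76e+04 = 1.214e+05 Pa.
ΔP = 1.214e+05 Pa = 121 kPa.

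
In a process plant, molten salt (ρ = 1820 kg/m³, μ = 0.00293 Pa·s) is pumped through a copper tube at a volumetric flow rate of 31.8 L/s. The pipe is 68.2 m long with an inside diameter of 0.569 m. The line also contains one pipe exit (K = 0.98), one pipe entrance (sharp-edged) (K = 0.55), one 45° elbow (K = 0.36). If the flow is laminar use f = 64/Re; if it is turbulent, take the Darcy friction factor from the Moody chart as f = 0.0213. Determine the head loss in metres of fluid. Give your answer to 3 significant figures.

h_f ≈ 0.00354 m

Q = 31.8 L/s = 31.8/1000 = 0.0318 m³/s.
Cross-sectional area A = πD²/4 = π(0.569)²/4 = 0.2543 m²; mean velocity V = Q/A = 0.0318/0.2543 = 0.1251 m/s.
Reynolds number Re = ρVD/μ = 1820 · 0.1251 · 0.569 / 0.00293 = 4.42e+04.
Re > 4000 → turbulent; use the Moody-chart value f = 0.0213.
Total minor-loss coefficient ΣK = 1·0.98 + 1·0.55 + 1·0.36 = 1.89.
ΔP = [f·L/D + ΣK]·(ρV²/2) = [0.0213·68.2/0.569 + 1.89]·(1820·0.1251²/2) = [2.553 + 1.89]·14.23 = 63.23 Pa.
Head loss h_f = ΔP/(ρg) = 63.23/(1820·9.81) = 0.00354 m.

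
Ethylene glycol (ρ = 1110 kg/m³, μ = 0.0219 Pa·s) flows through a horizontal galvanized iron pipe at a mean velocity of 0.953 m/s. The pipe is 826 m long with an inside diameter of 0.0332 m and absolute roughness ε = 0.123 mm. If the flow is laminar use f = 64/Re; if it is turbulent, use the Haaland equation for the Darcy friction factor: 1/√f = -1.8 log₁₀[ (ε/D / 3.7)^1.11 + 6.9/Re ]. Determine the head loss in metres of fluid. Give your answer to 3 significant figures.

Reynolds number Re = ρVD/μ = 1110 · 0.953 · 0.0332 / 0.0219 = 1604.
Re < 2300 → laminar flow, so f = 64/Re = 64/1604 = 0.03991 (the turbulent correlation is not needed).
Darcy-Weisbach: ΔP = f(L/D)(ρV²/2) = 0.03991·(826/0.0332)·(1110·0.953²/2) = 0.03991·2.488e+04·504.1 = 5.005e+05 Pa.
Head loss h_f = ΔP/(ρg) = 5.005e+05/(1110·9.81) = 46.0 m.

h_f ≈ 46.0 m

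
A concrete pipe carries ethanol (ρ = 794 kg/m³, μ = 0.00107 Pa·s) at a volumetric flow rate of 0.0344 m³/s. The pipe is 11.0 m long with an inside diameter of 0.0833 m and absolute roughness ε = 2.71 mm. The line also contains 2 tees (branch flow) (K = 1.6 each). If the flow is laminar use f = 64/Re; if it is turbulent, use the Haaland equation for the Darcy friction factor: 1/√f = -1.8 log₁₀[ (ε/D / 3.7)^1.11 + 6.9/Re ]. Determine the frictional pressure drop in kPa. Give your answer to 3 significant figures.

ΔP ≈ 175 kPa

Cross-sectional area A = πD²/4 = π(0.0833)²/4 = 0.00545 m²; mean velocity V = Q/A = 0.0344/0.00545 = 6.312 m/s.
Reynolds number Re = ρVD/μ = 794 · 6.312 · 0.0833 / 0.00107 = 3.902e+05.
Re > 4000 → turbulent. Relative roughness ε/D = 0.00271/0.0833 = 0.0325. Haaland: 1/√f = -1.8 log₁₀[(0.0325/3.7)^1.11 + 6.9/3.902e+05] = -1.8 log₁₀[0.00522 + 1.77e-05] = 4.105, so f = 0.05934.
Total minor-loss coefficient ΣK = 2·1.6 = 3.2.
ΔP = [f·L/D + ΣK]·(ρV²/2) = [0.05934·11/0.0833 + 3.2]·(794·6.312²/2) = [7.836 + 3.2]·1.582e+04 = 1.746e+05 Pa.
ΔP = 1.746e+05 Pa = 175 kPa.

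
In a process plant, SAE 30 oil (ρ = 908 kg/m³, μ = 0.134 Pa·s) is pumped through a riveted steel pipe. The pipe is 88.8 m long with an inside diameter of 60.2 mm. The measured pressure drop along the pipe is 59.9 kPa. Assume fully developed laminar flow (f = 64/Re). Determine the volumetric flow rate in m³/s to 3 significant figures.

For laminar flow, f = 64/Re with Re = ρVD/μ, so Darcy-Weisbach reduces to ΔP = 32μLV/D². Solving for V: V = ΔP·D²/(32μL) = 5.99e+04·(0.0602)²/(32·0.134·88.8) = 0.5701 m/s.
Check: Re = ρVD/μ = 908·0.5701·0.0602/0.134 = 232.6 < 2300, so the laminar assumption holds.
Q = V·A = 0.5701·(π/4·0.0602²) = 0.001623 m³/s = 0.00162 m³/s.

Q ≈ 0.00162 m³/s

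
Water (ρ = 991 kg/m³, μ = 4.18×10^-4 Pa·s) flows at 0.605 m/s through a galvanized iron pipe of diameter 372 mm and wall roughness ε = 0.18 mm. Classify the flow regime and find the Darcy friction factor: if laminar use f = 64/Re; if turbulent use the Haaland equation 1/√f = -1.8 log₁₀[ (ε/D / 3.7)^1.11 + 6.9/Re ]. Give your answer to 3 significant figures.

Re = ρVD/μ = 991·0.605·0.372/0.000418 = 5.336e+05.
Re > 4000 → turbulent. ε/D = 0.00018/0.372 = 0.000484; Haaland: 1/√f = -1.8 log₁₀[4.89e-05 + 1.29e-05] = 7.576, so f = 0.01742.

f ≈ 0.0174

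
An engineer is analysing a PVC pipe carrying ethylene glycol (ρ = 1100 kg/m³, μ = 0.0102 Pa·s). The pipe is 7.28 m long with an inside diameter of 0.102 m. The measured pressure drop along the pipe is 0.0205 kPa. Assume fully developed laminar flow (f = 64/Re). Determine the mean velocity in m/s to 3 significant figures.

V ≈ 0.0898 m/s

For laminar flow, f = 64/Re with Re = ρVD/μ, so Darcy-Weisbach reduces to ΔP = 32μLV/D². Solving for V: V = ΔP·D²/(32μL) = 20.5·(0.102)²/(32·0.0102·7.28) = 0.08976 m/s.
Check: Re = ρVD/μ = 1100·0.08976·0.102/0.0102 = 987.3 < 2300, so the laminar assumption holds.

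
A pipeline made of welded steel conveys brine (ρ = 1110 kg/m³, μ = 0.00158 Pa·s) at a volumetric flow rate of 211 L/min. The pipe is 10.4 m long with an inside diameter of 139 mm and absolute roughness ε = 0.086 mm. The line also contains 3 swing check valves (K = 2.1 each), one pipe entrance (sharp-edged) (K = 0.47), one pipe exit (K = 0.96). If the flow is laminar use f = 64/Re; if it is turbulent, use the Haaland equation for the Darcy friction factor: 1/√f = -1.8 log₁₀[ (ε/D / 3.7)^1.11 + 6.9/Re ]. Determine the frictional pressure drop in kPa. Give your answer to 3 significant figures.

ΔP ≈ 0.289 kPa

Q = 211 L/min = 211/60000 = 0.003517 m³/s.
Cross-sectional area A = πD²/4 = π(0.139)²/4 = 0.01517 m²; mean velocity V = Q/A = 0.003517/0.01517 = 0.2317 m/s.
Reynolds number Re = ρVD/μ = 1110 · 0.2317 · 0.139 / 0.00158 = 2.263e+04.
Re > 4000 → turbulent. Relative roughness ε/D = 8.6e-05/0.139 = 0.000619. Haaland: 1/√f = -1.8 log₁₀[(0.000619/3.7)^1.11 + 6.9/2.263e+04] = -1.8 log₁₀[6.42e-05 + 0.000305] = 6.179, so f = 0.02619.
Total minor-loss coefficient ΣK = 3·2.1 + 1·0.47 + 1·0.96 = 7.73.
ΔP = [f·L/D + ΣK]·(ρV²/2) = [0.02619·10.4/0.139 + 7.73]·(1110·0.2317²/2) = [1.96 + 7.73]·29.81 = 288.8 Pa.
ΔP = 288.8 Pa = 0.289 kPa.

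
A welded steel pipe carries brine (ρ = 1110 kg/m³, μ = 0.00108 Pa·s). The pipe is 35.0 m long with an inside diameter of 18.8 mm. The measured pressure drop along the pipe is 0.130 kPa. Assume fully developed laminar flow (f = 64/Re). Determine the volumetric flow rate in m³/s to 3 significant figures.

For laminar flow, f = 64/Re with Re = ρVD/μ, so Darcy-Weisbach reduces to ΔP = 32μLV/D². Solving for V: V = ΔP·D²/(32μL) = 130·(0.0188)²/(32·0.00108·35) = 0.03799 m/s.
Check: Re = ρVD/μ = 1110·0.03799·0.0188/0.00108 = 734 < 2300, so the laminar assumption holds.
Q = V·A = 0.03799·(π/4·0.0188²) = 1.054e-05 m³/s = 1.05×10^-5 m³/s.

Q ≈ 1.05×10^-5 m³/s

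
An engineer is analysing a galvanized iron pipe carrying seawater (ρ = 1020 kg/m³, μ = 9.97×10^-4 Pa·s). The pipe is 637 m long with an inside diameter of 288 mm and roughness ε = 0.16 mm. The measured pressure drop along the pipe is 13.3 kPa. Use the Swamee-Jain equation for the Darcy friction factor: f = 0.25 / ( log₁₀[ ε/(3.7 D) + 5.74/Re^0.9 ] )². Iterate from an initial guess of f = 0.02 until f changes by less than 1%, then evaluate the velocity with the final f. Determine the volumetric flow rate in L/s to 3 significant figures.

Q ≈ 51.3 L/s

Rearranging Darcy-Weisbach: V = √(2·ΔP·D/(f·L·ρ)). With ε/D = 0.00016/0.288 = 0.000556, iterate starting from f = 0.02:
  f = 0.02 → V = √(2·1.33e+04·0.288/(0.02·637·1020)) = 0.7678 m/s; Re = ρVD/μ = 2.262e+05; f → 0.01903
  f = 0.01903 → V = 0.7872 m/s; Re = 2.319e+05; f → 0.01899
Converged (Δf/f < 1%). With the final f = 0.01899: V = √(2·1.33e+04·0.288/(0.01899·637·1020)) = 0.788 m/s.
Q = V·A = 0.788·(π/4·0.288²) = 0.05133 m³/s = 51.3 L/s.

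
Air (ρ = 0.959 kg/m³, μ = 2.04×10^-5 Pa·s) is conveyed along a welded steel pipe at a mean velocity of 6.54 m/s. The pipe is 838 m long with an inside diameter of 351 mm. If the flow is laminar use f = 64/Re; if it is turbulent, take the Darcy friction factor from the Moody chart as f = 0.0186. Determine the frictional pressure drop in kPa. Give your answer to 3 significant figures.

ΔP ≈ 0.911 kPa

Reynolds number Re = ρVD/μ = 0.959 · 6.54 · 0.351 / 2.04e-05 = 1.079e+05.
Re > 4000 → turbulent; use the Moody-chart value f = 0.0186.
Darcy-Weisbach: ΔP = f(L/D)(ρV²/2) = 0.0186·(838/0.351)·(0.959·6.54²/2) = 0.0186·2387·20.51 = 910.7 Pa.
ΔP = 910.7 Pa = 0.911 kPa.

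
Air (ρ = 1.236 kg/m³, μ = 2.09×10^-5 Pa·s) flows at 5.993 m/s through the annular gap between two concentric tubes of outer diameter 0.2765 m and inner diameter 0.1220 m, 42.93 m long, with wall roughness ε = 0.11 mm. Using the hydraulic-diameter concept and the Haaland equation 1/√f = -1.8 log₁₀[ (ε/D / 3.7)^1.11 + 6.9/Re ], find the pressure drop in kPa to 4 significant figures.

ΔP ≈ 0.1393 kPa

Hydraulic diameter D_h = 4A/P = D_o - D_i = 0.2765 - 0.122 = 0.1545 m.
Re = ρVD_h/μ = 1.236·5.993·0.1545/2.09e-05 = 5.476e+04.
ε/D_h = 0.00011/0.1545 = 0.000712; Haaland gives 1/√f = -1.8 log₁₀[7.51e-05+0.000126] = 6.654, so f = 0.02259.
ΔP = f(L/D_h)(ρV²/2) = 0.02259·42.93/0.1545·22.2 = 139.3 Pa.
ΔP = 0.1393 kPa.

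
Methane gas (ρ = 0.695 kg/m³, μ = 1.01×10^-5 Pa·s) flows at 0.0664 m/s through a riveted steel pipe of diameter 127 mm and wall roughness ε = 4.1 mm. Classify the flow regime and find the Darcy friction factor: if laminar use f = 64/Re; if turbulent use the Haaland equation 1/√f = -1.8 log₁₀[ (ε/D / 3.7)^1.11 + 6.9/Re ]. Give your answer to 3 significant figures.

Re = ρVD/μ = 0.695·0.0664·0.127/1.01e-05 = 580.3.
Re < 2300 → laminar, so f = 64/Re = 0.1103 (roughness is irrelevant in laminar flow).

f ≈ 0.110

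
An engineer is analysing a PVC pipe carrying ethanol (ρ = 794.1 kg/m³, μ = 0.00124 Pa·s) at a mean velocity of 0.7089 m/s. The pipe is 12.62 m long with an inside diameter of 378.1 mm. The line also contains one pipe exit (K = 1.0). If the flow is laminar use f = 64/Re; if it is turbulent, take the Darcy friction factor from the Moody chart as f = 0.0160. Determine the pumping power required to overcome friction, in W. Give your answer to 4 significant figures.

Reynolds number Re = ρVD/μ = 794.1 · 0.7089 · 0.3781 / 0.00124 = 1.717e+05.
Re > 4000 → turbulent; use the Moody-chart value f = 0.0160.
Total minor-loss coefficient ΣK = 1·1 = 1.
ΔP = [f·L/D + ΣK]·(ρV²/2) = [0.016·12.62/0.3781 + 1]·(794.1·0.7089²/2) = [0.534 + 1]·199.5 = 306.1 Pa.
Q = V·A = 0.7089·0.1123 = 0.0796 m³/s.
Pumping power P = QΔP = 0.0796·306.1 = 24.363 W = 24.36 W.

P ≈ 24.36 W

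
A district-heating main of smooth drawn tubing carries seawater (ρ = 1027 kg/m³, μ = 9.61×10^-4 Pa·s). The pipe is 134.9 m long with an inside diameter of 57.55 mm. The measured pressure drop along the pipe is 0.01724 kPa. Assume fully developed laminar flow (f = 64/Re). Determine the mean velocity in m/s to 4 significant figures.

V ≈ 0.01376 m/s

For laminar flow, f = 64/Re with Re = ρVD/μ, so Darcy-Weisbach reduces to ΔP = 32μLV/D². Solving for V: V = ΔP·D²/(32μL) = 17.24·(0.05755)²/(32·0.000961·134.9) = 0.01376 m/s.
Check: Re = ρVD/μ = 1027·0.01376·0.05755/0.000961 = 846.5 < 2300, so the laminar assumption holds.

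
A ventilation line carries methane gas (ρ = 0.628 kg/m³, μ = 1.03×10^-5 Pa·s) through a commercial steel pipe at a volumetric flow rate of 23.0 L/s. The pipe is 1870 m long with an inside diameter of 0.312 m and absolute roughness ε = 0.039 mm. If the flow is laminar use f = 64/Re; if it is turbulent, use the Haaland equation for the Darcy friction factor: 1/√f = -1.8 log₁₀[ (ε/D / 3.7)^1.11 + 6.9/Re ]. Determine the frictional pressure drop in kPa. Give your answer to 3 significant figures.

Q = 23.0 L/s = 23.0/1000 = 0.023 m³/s.
Cross-sectional area A = πD²/4 = π(0.312)²/4 = 0.07645 m²; mean velocity V = Q/A = 0.023/0.07645 = 0.3008 m/s.
Reynolds number Re = ρVD/μ = 0.628 · 0.3008 · 0.312 / 1.03e-05 = 5723.
Re > 4000 → turbulent. Relative roughness ε/D = 3.9e-05/0.312 = 0.000125. Haaland: 1/√f = -1.8 log₁₀[(0.000125/3.7)^1.11 + 6.9/5723] = -1.8 log₁₀[1.09e-05 + 0.00121] = 5.247, so f = 0.03633.
Darcy-Weisbach: ΔP = f(L/D)(ρV²/2) = 0.03633·(1870/0.312)·(0.628·0.3008²/2) = 0.03633·5994·0.02842 = 6.187 Pa.
ΔP = 6.187 Pa = 0.00619 kPa.

ΔP ≈ 0.00619 kPa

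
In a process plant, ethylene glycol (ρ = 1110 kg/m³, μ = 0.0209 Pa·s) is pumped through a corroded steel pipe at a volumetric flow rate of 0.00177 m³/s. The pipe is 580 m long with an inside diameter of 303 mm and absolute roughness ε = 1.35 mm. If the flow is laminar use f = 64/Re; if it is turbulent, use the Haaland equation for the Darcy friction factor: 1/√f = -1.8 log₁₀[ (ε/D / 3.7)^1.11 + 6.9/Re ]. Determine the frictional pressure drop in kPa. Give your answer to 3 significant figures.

Cross-sectional area A = πD²/4 = π(0.303)²/4 = 0.07211 m²; mean velocity V = Q/A = 0.00177/0.07211 = 0.02455 m/s.
Reynolds number Re = ρVD/μ = 1110 · 0.02455 · 0.303 / 0.0209 = 395.
Re < 2300 → laminar flow, so f = 64/Re = 64/395 = 0.162 (the turbulent correlation is not needed).
Darcy-Weisbach: ΔP = f(L/D)(ρV²/2) = 0.162·(580/0.303)·(1110·0.02455²/2) = 0.162·1914·0.3344 = 103.7 Pa.
ΔP = 103.7 Pa = 0.104 kPa.

ΔP ≈ 0.104 kPa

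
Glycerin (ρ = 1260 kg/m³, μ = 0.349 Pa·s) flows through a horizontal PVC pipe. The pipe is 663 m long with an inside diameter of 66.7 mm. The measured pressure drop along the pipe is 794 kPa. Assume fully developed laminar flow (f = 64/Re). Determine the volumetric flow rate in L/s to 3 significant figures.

Q ≈ 1.67 L/s

For laminar flow, f = 64/Re with Re = ρVD/μ, so Darcy-Weisbach reduces to ΔP = 32μLV/D². Solving for V: V = ΔP·D²/(32μL) = 7.94e+05·(0.0667)²/(32·0.349·663) = 0.4771 m/s.
Check: Re = ρVD/μ = 1260·0.4771·0.0667/0.349 = 114.9 < 2300, so the laminar assumption holds.
Q = V·A = 0.4771·(π/4·0.0667²) = 0.001667 m³/s = 1.67 L/s.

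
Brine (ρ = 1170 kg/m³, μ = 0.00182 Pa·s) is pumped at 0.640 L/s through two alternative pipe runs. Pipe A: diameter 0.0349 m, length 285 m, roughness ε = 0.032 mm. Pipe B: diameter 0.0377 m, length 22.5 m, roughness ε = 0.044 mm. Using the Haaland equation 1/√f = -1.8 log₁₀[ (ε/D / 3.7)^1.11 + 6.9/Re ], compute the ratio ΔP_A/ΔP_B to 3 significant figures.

ΔP_A/ΔP_B ≈ 18.1

Pipe A: V = Q/A = 0.00064/0.0009566 = 0.669 m/s; Re = 1.501e+04; ε/D = 0.000917; Haaland → f = 0.02918; ΔP_A = f(L/D)(ρV²/2) = 6.238e+04 Pa.
Pipe B: V = Q/A = 0.00064/0.001116 = 0.5733 m/s; Re = 1.39e+04; ε/D = 0.00117; Haaland → f = 0.03008; ΔP_B = f(L/D)(ρV²/2) = 3453 Pa.
ΔP_A/ΔP_B = 6.238e+04/3453 = 18.1.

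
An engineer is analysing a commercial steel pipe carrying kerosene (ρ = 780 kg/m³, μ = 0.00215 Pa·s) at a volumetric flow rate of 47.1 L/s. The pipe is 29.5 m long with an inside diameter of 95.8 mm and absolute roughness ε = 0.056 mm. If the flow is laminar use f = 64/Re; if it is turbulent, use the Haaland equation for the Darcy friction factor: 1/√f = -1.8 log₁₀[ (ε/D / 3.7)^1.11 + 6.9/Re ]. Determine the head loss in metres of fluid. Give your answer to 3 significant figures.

Q = 47.1 L/s = 47.1/1000 = 0.0471 m³/s.
Cross-sectional area A = πD²/4 = π(0.0958)²/4 = 0.007208 m²; mean velocity V = Q/A = 0.0471/0.007208 = 6.534 m/s.
Reynolds number Re = ρVD/μ = 780 · 6.534 · 0.0958 / 0.00215 = 2.271e+05.
Re > 4000 → turbulent. Relative roughness ε/D = 5.6e-05/0.0958 = 0.000585. Haaland: 1/√f = -1.8 log₁₀[(0.000585/3.7)^1.11 + 6.9/2.271e+05] = -1.8 log₁₀[6.03e-05 + 3.04e-05] = 7.276, so f = 0.01889.
Darcy-Weisbach: ΔP = f(L/D)(ρV²/2) = 0.01889·(29.5/0.0958)·(780·6.534²/2) = 0.01889·307.9·1.665e+04 = 9.685e+04 Pa.
Head loss h_f = ΔP/(ρg) = 9.685e+04/(780·9.81) = 12.7 m.

h_f ≈ 12.7 m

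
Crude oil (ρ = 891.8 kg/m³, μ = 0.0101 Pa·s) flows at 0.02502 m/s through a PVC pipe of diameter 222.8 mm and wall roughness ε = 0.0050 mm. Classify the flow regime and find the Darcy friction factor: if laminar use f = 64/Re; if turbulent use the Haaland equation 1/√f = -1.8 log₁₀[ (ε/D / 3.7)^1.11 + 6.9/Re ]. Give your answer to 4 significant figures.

f ≈ 0.1300

Re = ρVD/μ = 891.8·0.02502·0.2228/0.0101 = 492.2.
Re < 2300 → laminar, so f = 64/Re = 0.13 (roughness is irrelevant in laminar flow).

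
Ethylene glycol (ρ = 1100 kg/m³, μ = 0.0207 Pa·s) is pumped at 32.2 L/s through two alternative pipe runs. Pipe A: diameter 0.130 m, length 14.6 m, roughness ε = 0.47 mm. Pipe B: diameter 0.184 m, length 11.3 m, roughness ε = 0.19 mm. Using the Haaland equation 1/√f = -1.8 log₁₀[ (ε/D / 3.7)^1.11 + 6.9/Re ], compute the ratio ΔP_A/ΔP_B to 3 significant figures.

ΔP_A/ΔP_B ≈ 7.80

Pipe A: V = Q/A = 0.0322/0.01327 = 2.426 m/s; Re = 1.676e+04; ε/D = 0.00362; Haaland → f = 0.03293; ΔP_A = f(L/D)(ρV²/2) = 1.197e+04 Pa.
Pipe B: V = Q/A = 0.0322/0.02659 = 1.211 m/s; Re = 1.184e+04; ε/D = 0.00103; Haaland → f = 0.03096; ΔP_B = f(L/D)(ρV²/2) = 1534 Pa.
ΔP_A/ΔP_B = 1.197e+04/1534 = 7.80.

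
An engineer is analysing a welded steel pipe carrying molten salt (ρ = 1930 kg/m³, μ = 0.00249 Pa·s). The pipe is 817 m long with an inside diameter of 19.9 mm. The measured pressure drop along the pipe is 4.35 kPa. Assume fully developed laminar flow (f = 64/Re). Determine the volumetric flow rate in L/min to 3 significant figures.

For laminar flow, f = 64/Re with Re = ρVD/μ, so Darcy-Weisbach reduces to ΔP = 32μLV/D². Solving for V: V = ΔP·D²/(32μL) = 4350·(0.0199)²/(32·0.00249·817) = 0.02646 m/s.
Check: Re = ρVD/μ = 1930·0.02646·0.0199/0.00249 = 408.2 < 2300, so the laminar assumption holds.
Q = V·A = 0.02646·(π/4·0.0199²) = 8.23e-06 m³/s = 0.494 L/min.

Q ≈ 0.494 L/min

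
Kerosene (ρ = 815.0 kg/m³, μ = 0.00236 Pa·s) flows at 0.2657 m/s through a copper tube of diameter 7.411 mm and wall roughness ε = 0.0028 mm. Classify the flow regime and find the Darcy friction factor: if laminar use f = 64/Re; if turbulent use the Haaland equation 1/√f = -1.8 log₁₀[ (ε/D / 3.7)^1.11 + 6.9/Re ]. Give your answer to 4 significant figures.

Re = ρVD/μ = 815·0.2657·0.007411/0.00236 = 680.
Re < 2300 → laminar, so f = 64/Re = 0.09412 (roughness is irrelevant in laminar flow).

f ≈ 0.09412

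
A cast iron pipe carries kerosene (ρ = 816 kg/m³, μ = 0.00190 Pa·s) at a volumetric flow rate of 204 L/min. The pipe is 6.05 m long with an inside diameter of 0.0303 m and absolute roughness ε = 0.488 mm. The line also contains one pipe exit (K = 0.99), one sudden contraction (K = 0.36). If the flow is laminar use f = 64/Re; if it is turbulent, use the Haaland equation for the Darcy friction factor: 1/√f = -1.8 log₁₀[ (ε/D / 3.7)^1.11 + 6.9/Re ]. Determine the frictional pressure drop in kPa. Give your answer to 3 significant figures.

ΔP ≈ 94.9 kPa

Q = 204 L/min = 204/60000 = 0.0034 m³/s.
Cross-sectional area A = πD²/4 = π(0.0303)²/4 = 0.0007211 m²; mean velocity V = Q/A = 0.0034/0.0007211 = 4.715 m/s.
Reynolds number Re = ρVD/μ = 816 · 4.715 · 0.0303 / 0.0019 = 6.136e+04.
Re > 4000 → turbulent. Relative roughness ε/D = 0.000488/0.0303 = 0.0161. Haaland: 1/√f = -1.8 log₁₀[(0.0161/3.7)^1.11 + 6.9/6.136e+04] = -1.8 log₁₀[0.00239 + 0.000112] = 4.682, so f = 0.04562.
Total minor-loss coefficient ΣK = 1·0.99 + 1·0.36 = 1.35.
ΔP = [f·L/D + ΣK]·(ρV²/2) = [0.04562·6.05/0.0303 + 1.35]·(816·4.715²/2) = [9.109 + 1.35]·9071 = 9.488e+04 Pa.
ΔP = 9.488e+04 Pa = 94.9 kPa.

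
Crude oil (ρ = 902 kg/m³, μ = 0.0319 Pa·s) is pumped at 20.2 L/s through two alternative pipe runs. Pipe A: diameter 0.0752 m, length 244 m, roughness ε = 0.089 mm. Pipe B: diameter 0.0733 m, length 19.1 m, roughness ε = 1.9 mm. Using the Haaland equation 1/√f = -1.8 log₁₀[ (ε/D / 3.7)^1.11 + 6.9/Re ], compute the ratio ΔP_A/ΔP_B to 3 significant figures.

Pipe A: V = Q/A = 0.0202/0.004441 = 4.548 m/s; Re = 9671; ε/D = 0.00118; Haaland → f = 0.03269; ΔP_A = f(L/D)(ρV²/2) = 9.894e+05 Pa.
Pipe B: V = Q/A = 0.0202/0.00422 = 4.787 m/s; Re = 9921; ε/D = 0.0259; Haaland → f = 0.0572; ΔP_B = f(L/D)(ρV²/2) = 1.54e+05 Pa.
ΔP_A/ΔP_B = 9.894e+05/1.54e+05 = 6.42.

ΔP_A/ΔP_B ≈ 6.42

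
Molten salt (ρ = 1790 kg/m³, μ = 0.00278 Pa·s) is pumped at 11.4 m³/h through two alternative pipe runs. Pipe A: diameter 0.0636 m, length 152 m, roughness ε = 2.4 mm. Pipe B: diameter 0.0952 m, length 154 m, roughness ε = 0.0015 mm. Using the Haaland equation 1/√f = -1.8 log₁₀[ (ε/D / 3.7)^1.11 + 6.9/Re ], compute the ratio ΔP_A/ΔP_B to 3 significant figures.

ΔP_A/ΔP_B ≈ 19.8

Pipe A: V = Q/A = 0.003167/0.003177 = 0.9968 m/s; Re = 4.082e+04; ε/D = 0.0377; Haaland → f = 0.06384; ΔP_A = f(L/D)(ρV²/2) = 1.357e+05 Pa.
Pipe B: V = Q/A = 0.003167/0.007118 = 0.4449 m/s; Re = 2.727e+04; ε/D = 1.58e-05; Haaland → f = 0.02388; ΔP_B = f(L/D)(ρV²/2) = 6843 Pa.
ΔP_A/ΔP_B = 1.357e+05/6843 = 19.8.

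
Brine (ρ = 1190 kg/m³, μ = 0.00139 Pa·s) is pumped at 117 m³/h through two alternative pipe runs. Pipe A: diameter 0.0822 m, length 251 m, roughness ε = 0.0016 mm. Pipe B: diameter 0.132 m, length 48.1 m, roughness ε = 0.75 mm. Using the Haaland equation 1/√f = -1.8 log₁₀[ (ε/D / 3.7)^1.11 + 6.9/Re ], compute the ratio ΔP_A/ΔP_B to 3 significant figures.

ΔP_A/ΔP_B ≈ 23.8

Pipe A: V = Q/A = 0.0325/0.005307 = 6.124 m/s; Re = 4.31e+05; ε/D = 1.95e-05; Haaland → f = 0.01362; ΔP_A = f(L/D)(ρV²/2) = 9.284e+05 Pa.
Pipe B: V = Q/A = 0.0325/0.01368 = 2.375 m/s; Re = 2.684e+05; ε/D = 0.00568; Haaland → f = 0.03194; ΔP_B = f(L/D)(ρV²/2) = 3.906e+04 Pa.
ΔP_A/ΔP_B = 9.284e+05/3.906e+04 = 23.8.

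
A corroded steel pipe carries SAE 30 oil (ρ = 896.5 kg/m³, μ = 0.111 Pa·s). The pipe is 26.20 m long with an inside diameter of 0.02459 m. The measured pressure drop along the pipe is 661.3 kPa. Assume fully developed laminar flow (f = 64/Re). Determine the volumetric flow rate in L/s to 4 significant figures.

Q ≈ 2.041 L/s

For laminar flow, f = 64/Re with Re = ρVD/μ, so Darcy-Weisbach reduces to ΔP = 32μLV/D². Solving for V: V = ΔP·D²/(32μL) = 6.613e+05·(0.02459)²/(32·0.111·26.2) = 4.297 m/s.
Check: Re = ρVD/μ = 896.5·4.297·0.02459/0.111 = 853.3 < 2300, so the laminar assumption holds.
Q = V·A = 4.297·(π/4·0.02459²) = 0.002041 m³/s = 2.041 L/s.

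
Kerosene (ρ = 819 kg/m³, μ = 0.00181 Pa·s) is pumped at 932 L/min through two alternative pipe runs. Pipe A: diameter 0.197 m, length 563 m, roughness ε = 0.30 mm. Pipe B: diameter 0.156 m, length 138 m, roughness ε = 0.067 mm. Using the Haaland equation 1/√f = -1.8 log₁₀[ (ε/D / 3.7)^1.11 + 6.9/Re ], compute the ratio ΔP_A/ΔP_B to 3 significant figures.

Pipe A: V = Q/A = 0.01553/0.03048 = 0.5096 m/s; Re = 4.543e+04; ε/D = 0.00152; Haaland → f = 0.0254; ΔP_A = f(L/D)(ρV²/2) = 7719 Pa.
Pipe B: V = Q/A = 0.01553/0.01911 = 0.8127 m/s; Re = 5.737e+04; ε/D = 0.000429; Haaland → f = 0.02152; ΔP_B = f(L/D)(ρV²/2) = 5148 Pa.
ΔP_A/ΔP_B = 7719/5148 = 1.50.

ΔP_A/ΔP_B ≈ 1.50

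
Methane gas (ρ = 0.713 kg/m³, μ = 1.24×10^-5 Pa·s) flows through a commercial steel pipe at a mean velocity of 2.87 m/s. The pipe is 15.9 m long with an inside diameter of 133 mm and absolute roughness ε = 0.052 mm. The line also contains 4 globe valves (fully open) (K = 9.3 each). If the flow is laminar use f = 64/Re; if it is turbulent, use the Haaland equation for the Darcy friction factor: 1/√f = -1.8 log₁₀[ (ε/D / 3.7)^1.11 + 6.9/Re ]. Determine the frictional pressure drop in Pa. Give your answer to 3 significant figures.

ΔP ≈ 118 Pa

Reynolds number Re = ρVD/μ = 0.713 · 2.87 · 0.133 / 1.24e-05 = 2.195e+04.
Re > 4000 → turbulent. Relative roughness ε/D = 5.2e-05/0.133 = 0.000391. Haaland: 1/√f = -1.8 log₁₀[(0.000391/3.7)^1.11 + 6.9/2.195e+04] = -1.8 log₁₀[3.86e-05 + 0.000314] = 6.214, so f = 0.0259.
Total minor-loss coefficient ΣK = 4·9.3 = 37.2.
ΔP = [f·L/D + ΣK]·(ρV²/2) = [0.0259·15.9/0.133 + 37.2]·(0.713·2.87²/2) = [3.096 + 37.2]·2.936 = 118.3 Pa.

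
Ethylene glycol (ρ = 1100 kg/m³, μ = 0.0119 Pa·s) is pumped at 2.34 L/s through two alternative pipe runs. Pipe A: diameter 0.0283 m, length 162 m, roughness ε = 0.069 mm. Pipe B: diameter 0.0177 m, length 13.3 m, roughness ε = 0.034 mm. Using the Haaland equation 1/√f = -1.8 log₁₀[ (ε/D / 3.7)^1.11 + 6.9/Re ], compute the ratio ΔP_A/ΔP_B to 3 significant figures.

ΔP_A/ΔP_B ≈ 1.31

Pipe A: V = Q/A = 0.00234/0.000629 = 3.72 m/s; Re = 9732; ε/D = 0.00244; Haaland → f = 0.03433; ΔP_A = f(L/D)(ρV²/2) = 1.496e+06 Pa.
Pipe B: V = Q/A = 0.00234/0.0002461 = 9.51 m/s; Re = 1.556e+04; ε/D = 0.00192; Haaland → f = 0.03063; ΔP_B = f(L/D)(ρV²/2) = 1.145e+06 Pa.
ΔP_A/ΔP_B = 1.496e+06/1.145e+06 = 1.31.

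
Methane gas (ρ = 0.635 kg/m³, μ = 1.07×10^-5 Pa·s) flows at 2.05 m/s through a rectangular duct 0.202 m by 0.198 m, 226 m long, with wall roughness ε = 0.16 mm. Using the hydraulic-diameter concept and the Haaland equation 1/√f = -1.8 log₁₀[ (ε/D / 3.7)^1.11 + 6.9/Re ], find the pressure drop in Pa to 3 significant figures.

Hydraulic diameter D_h = 4A/P = 4·(0.202·0.198)/(2·(0.202+0.198)) = 0.16/0.8 = 0.2 m.
Re = ρVD_h/μ = 0.635·2.05·0.2/1.07e-05 = 2.433e+04.
ε/D_h = 0.00016/0.2 = 0.0008; Haaland gives 1/√f = -1.8 log₁₀[8.55e-05+0.000284] = 6.179, so f = 0.02619.
ΔP = f(L/D_h)(ρV²/2) = 0.02619·226/0.2·1.334 = 39.49 Pa.

ΔP ≈ 39.5 Pa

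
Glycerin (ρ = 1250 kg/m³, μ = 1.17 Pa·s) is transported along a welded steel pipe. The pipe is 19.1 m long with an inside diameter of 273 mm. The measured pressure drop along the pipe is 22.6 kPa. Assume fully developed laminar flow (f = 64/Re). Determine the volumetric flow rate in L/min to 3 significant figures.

Q ≈ 8270 L/min

For laminar flow, f = 64/Re with Re = ρVD/μ, so Darcy-Weisbach reduces to ΔP = 32μLV/D². Solving for V: V = ΔP·D²/(32μL) = 2.26e+04·(0.273)²/(32·1.17·19.1) = 2.355 m/s.
Check: Re = ρVD/μ = 1250·2.355·0.273/1.17 = 687 < 2300, so the laminar assumption holds.
Q = V·A = 2.355·(π/4·0.273²) = 0.1379 m³/s = 8270 L/min.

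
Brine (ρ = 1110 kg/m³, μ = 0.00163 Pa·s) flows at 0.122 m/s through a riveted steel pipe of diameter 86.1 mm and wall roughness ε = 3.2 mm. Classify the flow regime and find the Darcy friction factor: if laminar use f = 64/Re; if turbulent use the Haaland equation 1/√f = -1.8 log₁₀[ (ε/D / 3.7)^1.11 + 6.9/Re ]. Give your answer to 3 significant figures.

f ≈ 0.0665

Re = ρVD/μ = 1110·0.122·0.0861/0.00163 = 7153.
Re > 4000 → turbulent. ε/D = 0.0032/0.0861 = 0.0372; Haaland: 1/√f = -1.8 log₁₀[0.00606 + 0.000965] = 3.877, so f = 0.06654.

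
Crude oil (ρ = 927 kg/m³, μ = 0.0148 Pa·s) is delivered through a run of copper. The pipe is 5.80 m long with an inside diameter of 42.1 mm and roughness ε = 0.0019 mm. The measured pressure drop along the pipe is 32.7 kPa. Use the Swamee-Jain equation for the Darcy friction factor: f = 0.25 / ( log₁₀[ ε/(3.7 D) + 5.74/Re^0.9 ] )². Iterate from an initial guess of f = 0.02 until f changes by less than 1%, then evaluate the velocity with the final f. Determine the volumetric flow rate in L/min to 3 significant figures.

Q ≈ 343 L/min

Rearranging Darcy-Weisbach: V = √(2·ΔP·D/(f·L·ρ)). With ε/D = 1.9e-06/0.0421 = 4.51e-05, iterate starting from f = 0.02:
  f = 0.02 → V = √(2·3.27e+04·0.0421/(0.02·5.8·927)) = 5.06 m/s; Re = ρVD/μ = 1.334e+04; f → 0.02875
  f = 0.02875 → V = 4.221 m/s; Re = 1.113e+04; f → 0.03016
  f = 0.03016 → V = 4.12 m/s; Re = 1.087e+04; f → 0.03036
Converged (Δf/f < 1%). With the final f = 0.03036: V = √(2·3.27e+04·0.0421/(0.03036·5.8·927)) = 4.107 m/s.
Q = V·A = 4.107·(π/4·0.0421²) = 0.005717 m³/s = 343 L/min.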